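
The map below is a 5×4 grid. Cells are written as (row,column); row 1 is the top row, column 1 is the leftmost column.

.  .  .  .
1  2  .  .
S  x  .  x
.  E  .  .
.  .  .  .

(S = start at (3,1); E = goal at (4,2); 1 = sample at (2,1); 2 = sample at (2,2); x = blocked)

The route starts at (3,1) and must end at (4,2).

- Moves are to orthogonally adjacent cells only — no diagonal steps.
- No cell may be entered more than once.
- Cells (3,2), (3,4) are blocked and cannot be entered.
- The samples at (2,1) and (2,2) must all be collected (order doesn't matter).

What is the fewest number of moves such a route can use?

Any route passes through (2,1) and (2,2) in some order between (3,1) and (4,2). Summing Manhattan distances along each leg and taking the cheapest ordering ((3,1) → (2,1) → (2,2) → (4,2)) gives a lower bound of 1 + 1 + 2 = 4 moves.
That bound ignores the blocked cells. Measuring each leg by the fewest moves that actually steer around them ((3,1)→(2,1): 1; (2,1)→(2,2): 1; (2,2)→(4,2): 4) raises the lower bound to 6.
A route of 6 moves exists: (3,1) → (2,1) → (2,2) → (2,3) → (3,3) → (4,3) → (4,2).
Since 6 matches that lower bound, it is optimal.

6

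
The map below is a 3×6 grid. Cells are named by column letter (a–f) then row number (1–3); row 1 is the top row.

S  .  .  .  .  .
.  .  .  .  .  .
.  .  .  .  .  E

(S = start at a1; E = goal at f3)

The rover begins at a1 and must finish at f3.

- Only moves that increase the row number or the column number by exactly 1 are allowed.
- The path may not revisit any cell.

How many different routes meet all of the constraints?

21

A right/down-only route from a1 to f3 makes exactly 2 down-moves and 5 right-moves in some order.
With no other constraints that would be C(7,2) = 21 routes.
That gives 21 routes.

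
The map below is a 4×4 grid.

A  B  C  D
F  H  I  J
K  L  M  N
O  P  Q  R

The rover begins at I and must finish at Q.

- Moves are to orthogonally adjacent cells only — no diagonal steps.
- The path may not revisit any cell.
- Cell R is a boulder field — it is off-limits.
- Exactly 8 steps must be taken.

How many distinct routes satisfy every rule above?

19

Need simple routes of exactly 8 moves from I to Q (Manhattan distance 2, so 3 moves are spent on a detour and 3 undoing it).
Branch systematically from the start, pruning whenever the remaining move budget drops below the Manhattan distance to Q or differs from it in parity. Grouping the completions by first move — via C: 10; via M: 1; via H: 5; via J: 3 — and summing: 10 + 1 + 5 + 3 = 19.
That gives 19 routes.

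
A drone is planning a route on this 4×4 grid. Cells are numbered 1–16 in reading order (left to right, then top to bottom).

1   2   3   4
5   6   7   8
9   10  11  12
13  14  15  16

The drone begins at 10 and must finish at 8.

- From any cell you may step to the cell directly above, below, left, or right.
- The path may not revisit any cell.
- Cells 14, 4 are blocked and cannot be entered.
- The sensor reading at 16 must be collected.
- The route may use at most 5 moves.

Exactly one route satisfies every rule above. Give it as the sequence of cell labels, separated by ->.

10 -> 11 -> 15 -> 16 -> 12 -> 8

The 5-move cap with required stops at 16 leaves no slack for detours.
Route from 10: right to 11, down to 15, right to 16, 2× up (reaching 8) — 5 moves in all.
Check: all required cells visited; 5 ≤ 5 moves.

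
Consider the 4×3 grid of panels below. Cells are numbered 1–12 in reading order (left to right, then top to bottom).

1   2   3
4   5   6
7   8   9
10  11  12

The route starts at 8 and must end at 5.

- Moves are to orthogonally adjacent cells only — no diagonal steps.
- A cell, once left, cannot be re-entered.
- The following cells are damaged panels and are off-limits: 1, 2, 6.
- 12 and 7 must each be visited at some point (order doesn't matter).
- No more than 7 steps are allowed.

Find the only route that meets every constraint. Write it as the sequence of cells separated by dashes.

Any route must reach 12 and 7 and still end at 5 within 7 moves, so the order of the required stops is forced.
Route from 8: right to 9, down to 12, 2× left (reaching 10), 2× up (reaching 4), right to 5 — 7 moves in all.
Check: all required cells visited; 7 ≤ 7 moves.

8 - 9 - 12 - 11 - 10 - 7 - 4 - 5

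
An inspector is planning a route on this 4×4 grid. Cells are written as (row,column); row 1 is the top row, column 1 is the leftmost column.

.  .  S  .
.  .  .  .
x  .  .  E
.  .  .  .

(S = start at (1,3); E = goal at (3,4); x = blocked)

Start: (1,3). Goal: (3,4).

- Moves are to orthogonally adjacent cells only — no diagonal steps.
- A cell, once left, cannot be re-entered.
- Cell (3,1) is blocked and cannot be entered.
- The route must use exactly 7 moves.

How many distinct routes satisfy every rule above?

Need simple routes of exactly 7 moves from (1,3) to (3,4) (Manhattan distance 3, so 2 moves are spent on a detour and 2 undoing it).
Branch systematically from the start, pruning whenever the remaining move budget drops below the Manhattan distance to (3,4) or differs from it in parity. Grouping the completions by first move — via (2,3): 4; via (1,2): 8; via (1,4): 2 — and summing: 4 + 8 + 2 = 14.
That gives 14 routes.

14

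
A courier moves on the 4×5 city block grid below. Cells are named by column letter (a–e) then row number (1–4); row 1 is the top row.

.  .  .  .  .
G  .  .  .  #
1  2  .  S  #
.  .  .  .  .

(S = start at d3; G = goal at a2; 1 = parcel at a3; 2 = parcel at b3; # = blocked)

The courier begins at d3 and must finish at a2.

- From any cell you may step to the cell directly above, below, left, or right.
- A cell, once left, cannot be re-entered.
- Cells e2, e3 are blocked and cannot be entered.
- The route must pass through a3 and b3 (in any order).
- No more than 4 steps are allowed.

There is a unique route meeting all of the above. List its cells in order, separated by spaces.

d3 c3 b3 a3 a2

Any route must reach a3 and b3 and still end at a2 within 4 moves, so the order of the required stops is forced.
Route from d3: 3× left (reaching a3), up to a2 — 4 moves in all.
Check: all required cells visited; 4 ≤ 4 moves.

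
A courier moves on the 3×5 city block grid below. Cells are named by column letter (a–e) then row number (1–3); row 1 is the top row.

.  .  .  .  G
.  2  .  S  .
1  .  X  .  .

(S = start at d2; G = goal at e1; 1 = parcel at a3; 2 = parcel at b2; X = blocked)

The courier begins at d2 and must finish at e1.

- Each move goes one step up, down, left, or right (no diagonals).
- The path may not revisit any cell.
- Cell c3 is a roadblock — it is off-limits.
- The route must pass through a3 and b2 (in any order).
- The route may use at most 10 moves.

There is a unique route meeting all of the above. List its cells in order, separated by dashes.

The 10-move cap with required stops at a3, b2 leaves no slack for detours.
Route from d2: left 2 to b2, down 1 to b3, left 1 to a3, up 2 to a1, right 4 to e1 — 10 moves in all.
Check: all required cells visited; 10 ≤ 10 moves.

d2 - c2 - b2 - b3 - a3 - a2 - a1 - b1 - c1 - d1 - e1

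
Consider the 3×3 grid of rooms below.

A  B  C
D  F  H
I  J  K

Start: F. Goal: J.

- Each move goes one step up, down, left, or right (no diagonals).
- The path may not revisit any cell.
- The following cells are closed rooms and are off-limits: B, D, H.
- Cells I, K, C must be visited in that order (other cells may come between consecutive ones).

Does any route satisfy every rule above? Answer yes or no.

no

The blocked cells wall C off from F completely — no sequence of moves reaches it at all, so no route can satisfy the rules.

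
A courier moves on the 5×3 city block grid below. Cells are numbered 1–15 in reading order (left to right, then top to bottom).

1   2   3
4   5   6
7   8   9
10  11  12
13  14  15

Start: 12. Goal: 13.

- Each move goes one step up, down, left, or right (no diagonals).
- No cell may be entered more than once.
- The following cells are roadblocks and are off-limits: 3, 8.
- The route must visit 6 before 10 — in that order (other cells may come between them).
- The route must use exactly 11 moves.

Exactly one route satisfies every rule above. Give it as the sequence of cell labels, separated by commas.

The waypoints must appear in the order 6, 10, with no cell reused.
Route from 12: 2× up (reaching 6), left to 5, up to 2, left to 1, 3× down (reaching 10), right to 11, down to 14, left to 13 — 11 moves in all.
Check: order respected (6 at step 2, 10 at step 8); 11 moves as required.

12, 9, 6, 5, 2, 1, 4, 7, 10, 11, 14, 13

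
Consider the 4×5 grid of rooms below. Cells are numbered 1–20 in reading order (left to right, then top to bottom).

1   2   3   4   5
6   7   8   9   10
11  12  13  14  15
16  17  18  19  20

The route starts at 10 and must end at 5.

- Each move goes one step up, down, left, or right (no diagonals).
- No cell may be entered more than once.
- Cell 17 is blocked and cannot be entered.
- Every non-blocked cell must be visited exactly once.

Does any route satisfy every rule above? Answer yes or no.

no

Cell 16 has only one open neighbour but is neither the start nor the goal, so a Hamiltonian route would have to both enter and leave it through the same neighbour — impossible without revisiting.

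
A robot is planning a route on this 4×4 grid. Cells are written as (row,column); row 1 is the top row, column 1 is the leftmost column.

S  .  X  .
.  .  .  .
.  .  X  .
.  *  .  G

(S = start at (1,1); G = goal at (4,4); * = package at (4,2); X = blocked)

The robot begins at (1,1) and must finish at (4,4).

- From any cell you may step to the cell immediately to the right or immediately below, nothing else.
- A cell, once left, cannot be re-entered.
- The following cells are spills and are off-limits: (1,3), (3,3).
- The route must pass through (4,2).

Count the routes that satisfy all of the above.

4

A right/down-only route from (1,1) to (4,4) makes exactly 3 down-moves and 3 right-moves in some order.
With no other constraints that would be C(6,3) = 20 routes.
Split at (4,2) and multiply the segment counts (each segment already excludes blocked cells): (1,1)→(4,2): 4; (4,2)→(4,4): 1; product = 4.
That gives 4 routes.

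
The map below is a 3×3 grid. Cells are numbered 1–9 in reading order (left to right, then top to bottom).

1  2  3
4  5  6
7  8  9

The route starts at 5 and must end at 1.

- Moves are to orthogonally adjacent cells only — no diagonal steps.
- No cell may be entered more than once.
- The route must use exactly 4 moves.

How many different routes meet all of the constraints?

2

Need simple routes of exactly 4 moves from 5 to 1 (Manhattan distance 2, so 1 moves are spent on a detour and 1 undoing it).
Enumerating: 5 8 7 4 1 | 5 6 3 2 1.
That gives 2 routes.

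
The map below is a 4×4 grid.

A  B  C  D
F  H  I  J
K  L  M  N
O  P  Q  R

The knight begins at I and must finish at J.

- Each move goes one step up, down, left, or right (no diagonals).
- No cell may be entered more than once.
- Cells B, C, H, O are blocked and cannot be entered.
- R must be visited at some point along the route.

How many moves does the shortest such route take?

Any route passes through R somewhere between I and J. Summing Manhattan distances along the two legs (I → R → J) gives a lower bound of 3 + 2 = 5 moves.
A route of 5 moves achieves this: I → M → Q → R → N → J.
Since 5 matches the lower bound, it is optimal.

5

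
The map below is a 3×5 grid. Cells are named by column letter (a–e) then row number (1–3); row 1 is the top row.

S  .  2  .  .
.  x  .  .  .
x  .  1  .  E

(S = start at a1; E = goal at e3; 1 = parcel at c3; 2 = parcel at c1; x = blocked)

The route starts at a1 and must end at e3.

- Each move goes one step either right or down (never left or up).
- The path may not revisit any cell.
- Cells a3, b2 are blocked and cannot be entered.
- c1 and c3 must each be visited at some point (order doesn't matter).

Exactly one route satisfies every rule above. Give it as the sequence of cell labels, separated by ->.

Moves only go right or down, so the column and row indices never decrease.
Route from a1: right 2 to c1, down 2 to c3, right 2 to e3 — 6 moves in all.
Check: all required cells visited.

a1 -> b1 -> c1 -> c2 -> c3 -> d3 -> e3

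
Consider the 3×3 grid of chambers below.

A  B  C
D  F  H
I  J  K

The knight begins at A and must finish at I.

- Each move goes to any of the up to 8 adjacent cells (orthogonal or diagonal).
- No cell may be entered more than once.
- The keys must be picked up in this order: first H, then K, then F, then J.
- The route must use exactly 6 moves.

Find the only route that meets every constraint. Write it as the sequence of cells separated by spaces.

A B H K F J I

The waypoints must appear in the order H, K, F, J, with no cell reused.
Route from A: right 1 to B, down-right 1 to H, down 1 to K, up-left 1 to F, down 1 to J, left 1 to I — 6 moves in all.
Check: order respected (H at step 2, K at step 3, F at step 4, J at step 5); 6 moves as required.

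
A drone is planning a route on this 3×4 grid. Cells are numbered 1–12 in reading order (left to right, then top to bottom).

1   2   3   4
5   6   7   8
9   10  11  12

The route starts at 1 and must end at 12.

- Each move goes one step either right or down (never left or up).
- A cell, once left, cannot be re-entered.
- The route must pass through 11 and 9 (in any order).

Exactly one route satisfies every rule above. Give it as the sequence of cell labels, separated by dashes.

Moves only go right or down, so the column and row indices never decrease.
Route from 1: down 2 to 9, right 3 to 12 — 5 moves in all.
Check: all required cells visited.

1 - 5 - 9 - 10 - 11 - 12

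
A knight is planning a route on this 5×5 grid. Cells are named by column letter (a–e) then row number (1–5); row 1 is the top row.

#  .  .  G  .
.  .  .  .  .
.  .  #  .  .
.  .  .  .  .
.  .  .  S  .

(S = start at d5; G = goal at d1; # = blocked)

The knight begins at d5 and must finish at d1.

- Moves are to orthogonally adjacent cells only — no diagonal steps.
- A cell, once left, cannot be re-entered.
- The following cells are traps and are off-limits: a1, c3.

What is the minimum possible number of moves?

4

The Manhattan distance from d5 to d1 is |5−1| + |4−4| = 4, so at least 4 moves are needed.
A route of 4 moves achieves this: d5 → d4 → d3 → d2 → d1.
Since 4 matches the lower bound, it is optimal.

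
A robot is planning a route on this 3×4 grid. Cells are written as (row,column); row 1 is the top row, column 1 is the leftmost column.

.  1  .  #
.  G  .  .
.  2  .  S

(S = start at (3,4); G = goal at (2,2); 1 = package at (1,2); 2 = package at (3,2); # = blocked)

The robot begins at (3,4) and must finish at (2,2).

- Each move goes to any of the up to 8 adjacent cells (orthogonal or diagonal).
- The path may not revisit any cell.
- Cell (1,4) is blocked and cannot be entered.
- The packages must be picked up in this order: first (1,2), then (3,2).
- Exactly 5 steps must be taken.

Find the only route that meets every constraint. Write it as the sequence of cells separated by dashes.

(3,4) - (2,3) - (1,2) - (2,1) - (3,2) - (2,2)

The waypoints must appear in the order (1,2), (3,2), with no cell reused.
Route from (3,4): 2× up-left (reaching (1,2)), down-left to (2,1), down-right to (3,2), up to (2,2) — 5 moves in all.
Check: order respected (1 at step 2, 2 at step 4); 5 moves as required.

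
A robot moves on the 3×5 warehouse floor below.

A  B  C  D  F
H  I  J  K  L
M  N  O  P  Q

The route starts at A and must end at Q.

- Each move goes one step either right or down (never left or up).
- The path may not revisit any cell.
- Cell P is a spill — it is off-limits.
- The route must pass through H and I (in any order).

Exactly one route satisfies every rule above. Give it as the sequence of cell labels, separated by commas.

A, H, I, J, K, L, Q

Moves only go right or down, so the column and row indices never decrease.
Route from A: down to H, 4× right (reaching L), down to Q — 6 moves in all.
Check: all required cells visited.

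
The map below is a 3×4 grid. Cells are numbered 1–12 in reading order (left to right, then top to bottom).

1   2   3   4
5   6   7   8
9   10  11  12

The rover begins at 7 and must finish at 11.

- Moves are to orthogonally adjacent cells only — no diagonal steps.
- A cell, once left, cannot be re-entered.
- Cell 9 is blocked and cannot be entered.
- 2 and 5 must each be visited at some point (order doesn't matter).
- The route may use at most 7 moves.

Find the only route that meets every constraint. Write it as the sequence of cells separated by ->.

7 -> 3 -> 2 -> 1 -> 5 -> 6 -> 10 -> 11

Any route must reach 2 and 5 and still end at 11 within 7 moves, so the order of the required stops is forced.
Route from 7: up 1 to 3, left 2 to 1, down 1 to 5, right 1 to 6, down 1 to 10, right 1 to 11 — 7 moves in all.
Check: all required cells visited; 7 ≤ 7 moves.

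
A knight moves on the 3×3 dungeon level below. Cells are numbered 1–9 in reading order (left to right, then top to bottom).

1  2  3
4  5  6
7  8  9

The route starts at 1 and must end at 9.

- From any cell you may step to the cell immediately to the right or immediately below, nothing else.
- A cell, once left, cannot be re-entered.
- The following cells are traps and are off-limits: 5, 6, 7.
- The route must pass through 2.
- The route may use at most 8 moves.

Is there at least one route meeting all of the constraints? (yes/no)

no

Every right/down route from 2 to 9 runs into a blocked cell, so that leg cannot be completed.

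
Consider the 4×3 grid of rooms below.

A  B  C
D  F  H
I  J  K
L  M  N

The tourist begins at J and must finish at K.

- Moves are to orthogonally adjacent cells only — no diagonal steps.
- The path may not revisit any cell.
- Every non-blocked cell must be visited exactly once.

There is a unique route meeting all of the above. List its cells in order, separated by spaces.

Need to visit all 12 open cells exactly once, starting at J and ending at K.
Cell A has only two open neighbours (D and B), so the path must pass straight through it: one of those is the cell it's entered from and the other is where it exits.
Route from J: up to F, right to H, up to C, 2× left (reaching A), 3× down (reaching L), 2× right (reaching N), up to K — 11 moves in all.
Check: all 12 open cells covered.

J F H C B A D I L M N K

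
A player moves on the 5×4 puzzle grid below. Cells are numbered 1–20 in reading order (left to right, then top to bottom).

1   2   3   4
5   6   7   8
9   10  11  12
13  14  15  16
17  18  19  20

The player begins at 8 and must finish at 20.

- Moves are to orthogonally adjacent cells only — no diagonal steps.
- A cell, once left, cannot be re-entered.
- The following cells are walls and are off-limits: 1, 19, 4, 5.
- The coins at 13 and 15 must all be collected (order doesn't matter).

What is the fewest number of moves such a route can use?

Any route passes through 13 and 15 in some order between 8 and 20. Summing Manhattan distances along each leg and taking the cheapest ordering (8 → 15 → 13 → 20) gives a lower bound of 3 + 2 + 4 = 9 moves.
A route of 9 moves achieves this: 8 → 12 → 11 → 10 → 9 → 13 → 14 → 15 → 16 → 20.
Since 9 matches the lower bound, it is optimal.

9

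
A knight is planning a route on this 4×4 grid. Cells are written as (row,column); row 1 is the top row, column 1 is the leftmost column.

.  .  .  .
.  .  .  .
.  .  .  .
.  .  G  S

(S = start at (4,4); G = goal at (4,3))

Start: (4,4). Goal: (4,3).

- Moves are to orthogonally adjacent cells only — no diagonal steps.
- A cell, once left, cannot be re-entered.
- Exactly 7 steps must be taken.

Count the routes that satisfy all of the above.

Need simple routes of exactly 7 moves from (4,4) to (4,3) (Manhattan distance 1, so 3 moves are spent on a detour and 3 undoing it).
Enumerating: (4,4) (3,4) (2,4) (1,4) (1,3) (2,3) (3,3) (4,3) | (4,4) (3,4) (2,4) (2,3) (3,3) (3,2) (4,2) (4,3) | (4,4) (3,4) (2,4) (2,3) (2,2) (3,2) (4,2) (4,3) | (4,4) (3,4) (2,4) (2,3) (2,2) (3,2) (3,3) (4,3) | (4,4) (3,4) (3,3) (2,3) (2,2) (3,2) (4,2) (4,3) | (4,4) (3,4) (3,3) (3,2) (3,1) (4,1) (4,2) (4,3).
That gives 6 routes.

6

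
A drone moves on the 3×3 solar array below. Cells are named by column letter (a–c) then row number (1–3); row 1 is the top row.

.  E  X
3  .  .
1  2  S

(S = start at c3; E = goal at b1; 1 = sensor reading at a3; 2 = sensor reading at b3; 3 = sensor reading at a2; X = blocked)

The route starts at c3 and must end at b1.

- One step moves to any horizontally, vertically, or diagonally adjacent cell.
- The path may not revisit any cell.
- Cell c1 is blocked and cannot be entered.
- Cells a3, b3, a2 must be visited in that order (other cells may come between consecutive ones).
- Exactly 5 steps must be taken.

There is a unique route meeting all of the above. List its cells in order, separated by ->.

The waypoints must appear in the order a3, b3, a2, with no cell reused.
Route from c3: up-left 1 to b2, down-left 1 to a3, right 1 to b3, up-left 1 to a2, up-right 1 to b1 — 5 moves in all.
Check: order respected (1 at step 2, 2 at step 3, 3 at step 4); 5 moves as required.

c3 -> b2 -> a3 -> b3 -> a2 -> b1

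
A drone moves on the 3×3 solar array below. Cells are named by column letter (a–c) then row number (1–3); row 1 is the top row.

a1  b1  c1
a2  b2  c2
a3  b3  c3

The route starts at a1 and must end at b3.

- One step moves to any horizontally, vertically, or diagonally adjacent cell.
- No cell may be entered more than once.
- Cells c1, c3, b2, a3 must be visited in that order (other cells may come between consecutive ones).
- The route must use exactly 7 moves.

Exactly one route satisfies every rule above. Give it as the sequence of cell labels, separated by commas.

a1, b1, c1, c2, c3, b2, a3, b3

The waypoints must appear in the order c1, c3, b2, a3, with no cell reused.
Route from a1: 2× right (reaching c1), 2× down (reaching c3), up-left to b2, down-left to a3, right to b3 — 7 moves in all.
Check: order respected (c1 at step 2, c3 at step 4, b2 at step 5, a3 at step 6); 7 moves as required.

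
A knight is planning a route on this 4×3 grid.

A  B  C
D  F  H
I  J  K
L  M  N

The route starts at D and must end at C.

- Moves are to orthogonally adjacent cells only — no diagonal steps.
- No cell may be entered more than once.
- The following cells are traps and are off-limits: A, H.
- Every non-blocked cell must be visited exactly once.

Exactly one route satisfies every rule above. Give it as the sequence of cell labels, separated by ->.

Need to visit all 10 open cells exactly once, starting at D and ending at C.
Cell L has only two open neighbours (I and M), so the path must pass straight through it: one of those is the cell it's entered from and the other is where it exits.
Route from D: down 2 to L, right 2 to N, up 1 to K, left 1 to J, up 2 to B, right 1 to C — 9 moves in all.
Check: all 10 open cells covered.

D -> I -> L -> M -> N -> K -> J -> F -> B -> C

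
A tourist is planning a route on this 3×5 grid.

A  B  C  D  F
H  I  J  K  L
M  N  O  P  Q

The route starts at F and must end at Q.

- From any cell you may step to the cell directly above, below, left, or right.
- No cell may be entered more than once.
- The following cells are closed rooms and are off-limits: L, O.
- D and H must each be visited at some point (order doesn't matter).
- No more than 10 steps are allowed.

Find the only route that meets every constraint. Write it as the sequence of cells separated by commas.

Any route must reach D and H and still end at Q within 10 moves, so the order of the required stops is forced.
Route from F: left 4 to A, down 1 to H, right 3 to K, down 1 to P, right 1 to Q — 10 moves in all.
Check: all required cells visited; 10 ≤ 10 moves.

F, D, C, B, A, H, I, J, K, P, Q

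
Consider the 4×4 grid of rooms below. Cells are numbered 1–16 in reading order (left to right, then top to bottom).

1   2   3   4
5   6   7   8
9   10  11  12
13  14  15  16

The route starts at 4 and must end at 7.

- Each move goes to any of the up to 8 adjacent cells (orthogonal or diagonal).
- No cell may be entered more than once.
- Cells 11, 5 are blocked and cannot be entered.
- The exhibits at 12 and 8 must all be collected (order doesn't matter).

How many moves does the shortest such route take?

3

Any route passes through 12 and 8 in some order between 4 and 7. Summing Chebyshev distances along each leg and taking the cheapest ordering (4 → 8 → 12 → 7) gives a lower bound of 1 + 1 + 1 = 3 moves.
A route of 3 moves achieves this: 4 → 8 → 12 → 7.
Since 3 matches the lower bound, it is optimal.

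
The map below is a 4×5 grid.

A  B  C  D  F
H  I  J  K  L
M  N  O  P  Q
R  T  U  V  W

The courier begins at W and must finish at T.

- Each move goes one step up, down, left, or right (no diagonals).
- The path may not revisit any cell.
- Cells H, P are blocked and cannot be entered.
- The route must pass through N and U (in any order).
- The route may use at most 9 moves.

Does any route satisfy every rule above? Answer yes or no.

yes

One route that works: W → V → U → O → N → T.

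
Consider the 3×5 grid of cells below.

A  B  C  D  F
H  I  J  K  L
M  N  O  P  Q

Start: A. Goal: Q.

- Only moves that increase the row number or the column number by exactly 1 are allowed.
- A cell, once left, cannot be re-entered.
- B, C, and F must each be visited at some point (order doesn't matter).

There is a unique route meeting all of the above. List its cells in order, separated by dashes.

A - B - C - D - F - L - Q

Moves only go right or down, so the column and row indices never decrease.
Route from A: right 4 to F, down 2 to Q — 6 moves in all.
Check: all required cells visited.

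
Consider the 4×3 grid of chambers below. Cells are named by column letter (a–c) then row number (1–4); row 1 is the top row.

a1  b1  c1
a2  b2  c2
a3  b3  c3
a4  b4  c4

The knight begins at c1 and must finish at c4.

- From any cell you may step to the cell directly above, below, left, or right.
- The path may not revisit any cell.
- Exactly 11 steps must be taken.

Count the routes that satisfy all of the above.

Need simple routes of exactly 11 moves from c1 to c4 (Manhattan distance 3, so 4 moves are spent on a detour and 4 undoing it).
Enumerating: c1 c2 c3 b3 b2 b1 a1 a2 a3 a4 b4 c4 | c1 c2 b2 b1 a1 a2 a3 a4 b4 b3 c3 c4 | c1 b1 a1 a2 a3 a4 b4 b3 b2 c2 c3 c4 | c1 b1 a1 a2 b2 c2 c3 b3 a3 a4 b4 c4.
That gives 4 routes.

4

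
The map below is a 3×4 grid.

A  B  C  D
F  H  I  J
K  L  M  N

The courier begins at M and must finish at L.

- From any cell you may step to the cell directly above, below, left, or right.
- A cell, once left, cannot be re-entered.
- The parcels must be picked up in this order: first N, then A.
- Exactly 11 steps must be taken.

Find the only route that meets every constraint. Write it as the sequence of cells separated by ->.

M -> N -> J -> D -> C -> I -> H -> B -> A -> F -> K -> L

The waypoints must appear in the order N, A, with no cell reused.
Route from M: right to N, 2× up (reaching D), left to C, down to I, left to H, up to B, left to A, 2× down (reaching K), right to L — 11 moves in all.
Check: order respected (N at step 1, A at step 8); 11 moves as required.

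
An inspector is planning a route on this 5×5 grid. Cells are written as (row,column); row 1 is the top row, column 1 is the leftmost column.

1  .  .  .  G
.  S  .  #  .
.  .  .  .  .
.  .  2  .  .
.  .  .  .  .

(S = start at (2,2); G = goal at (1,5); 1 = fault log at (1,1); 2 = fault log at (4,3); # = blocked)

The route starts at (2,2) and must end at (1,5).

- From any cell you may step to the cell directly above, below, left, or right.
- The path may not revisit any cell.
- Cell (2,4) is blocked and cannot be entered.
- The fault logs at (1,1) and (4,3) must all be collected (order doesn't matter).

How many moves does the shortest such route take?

12

Any route passes through (1,1) and (4,3) in some order between (2,2) and (1,5). Summing Manhattan distances along each leg and taking the cheapest ordering ((2,2) → (1,1) → (4,3) → (1,5)) gives a lower bound of 2 + 5 + 5 = 12 moves.
A route of 12 moves achieves this: (2,2) → (1,2) → (1,1) → (2,1) → (3,1) → (4,1) → (4,2) → (4,3) → (3,3) → (2,3) → (1,3) → (1,4) → (1,5).
Since 12 matches the lower bound, it is optimal.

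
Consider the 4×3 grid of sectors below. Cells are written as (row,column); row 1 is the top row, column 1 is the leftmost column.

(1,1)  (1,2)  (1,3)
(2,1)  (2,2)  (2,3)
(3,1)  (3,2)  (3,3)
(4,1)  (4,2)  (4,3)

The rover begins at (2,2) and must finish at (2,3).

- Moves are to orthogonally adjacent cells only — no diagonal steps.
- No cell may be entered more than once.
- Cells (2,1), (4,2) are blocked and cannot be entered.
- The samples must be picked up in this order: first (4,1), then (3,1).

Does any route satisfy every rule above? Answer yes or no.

no

(4,1) must be visited but has only one open neighbour ((3,1)), and it is neither the start nor the goal — the route would have to enter and leave through (3,1), re-entering it.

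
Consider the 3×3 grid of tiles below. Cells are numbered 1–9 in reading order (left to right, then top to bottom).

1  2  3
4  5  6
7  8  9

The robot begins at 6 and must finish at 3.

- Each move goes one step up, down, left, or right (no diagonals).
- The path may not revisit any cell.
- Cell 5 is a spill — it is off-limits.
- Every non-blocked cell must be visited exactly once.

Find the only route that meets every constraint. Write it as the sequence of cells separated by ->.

Need to visit all 8 open cells exactly once, starting at 6 and ending at 3.
Route from 6: down 1 to 9, left 2 to 7, up 2 to 1, right 2 to 3 — 7 moves in all.
Check: all 8 open cells covered.

6 -> 9 -> 8 -> 7 -> 4 -> 1 -> 2 -> 3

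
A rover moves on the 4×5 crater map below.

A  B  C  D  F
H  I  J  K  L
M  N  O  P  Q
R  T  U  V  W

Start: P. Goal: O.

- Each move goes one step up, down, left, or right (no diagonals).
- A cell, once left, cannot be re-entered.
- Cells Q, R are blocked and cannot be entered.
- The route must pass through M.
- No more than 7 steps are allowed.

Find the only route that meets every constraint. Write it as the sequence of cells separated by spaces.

P K J I H M N O

Any route must reach M and still end at O within 7 moves, so the order of the required stops is forced.
Route from P: up 1 to K, left 3 to H, down 1 to M, right 2 to O — 7 moves in all.
Check: all required cells visited; 7 ≤ 7 moves.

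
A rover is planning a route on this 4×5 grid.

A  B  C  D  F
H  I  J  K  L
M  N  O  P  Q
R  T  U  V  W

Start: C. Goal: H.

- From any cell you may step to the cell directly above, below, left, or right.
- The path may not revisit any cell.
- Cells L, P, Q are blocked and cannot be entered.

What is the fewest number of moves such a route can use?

The Manhattan distance from C to H is |1−2| + |3−1| = 3, so at least 3 moves are needed.
A route of 3 moves achieves this: C → J → I → H.
Since 3 matches the lower bound, it is optimal.

3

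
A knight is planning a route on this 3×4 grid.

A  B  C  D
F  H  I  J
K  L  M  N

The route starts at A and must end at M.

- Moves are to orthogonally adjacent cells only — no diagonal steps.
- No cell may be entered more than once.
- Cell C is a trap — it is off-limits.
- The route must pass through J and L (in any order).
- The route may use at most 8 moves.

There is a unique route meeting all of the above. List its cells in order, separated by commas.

A, F, K, L, H, I, J, N, M

The budget equals the shortest possible length, so every move has to be on a shortest route through the required cells.
Route from A: down 2 to K, right 1 to L, up 1 to H, right 2 to J, down 1 to N, left 1 to M — 8 moves in all.
Check: all required cells visited; 8 ≤ 8 moves.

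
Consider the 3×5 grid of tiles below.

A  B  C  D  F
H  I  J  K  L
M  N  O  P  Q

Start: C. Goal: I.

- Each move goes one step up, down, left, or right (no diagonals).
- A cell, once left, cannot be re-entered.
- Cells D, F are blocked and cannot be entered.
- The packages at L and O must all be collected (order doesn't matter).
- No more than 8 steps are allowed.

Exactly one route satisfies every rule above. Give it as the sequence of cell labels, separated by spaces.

C J K L Q P O N I

The budget equals the shortest possible length, so every move has to be on a shortest route through the required cells.
Route from C: down 1 to J, right 2 to L, down 1 to Q, left 3 to N, up 1 to I — 8 moves in all.
Check: all required cells visited; 8 ≤ 8 moves.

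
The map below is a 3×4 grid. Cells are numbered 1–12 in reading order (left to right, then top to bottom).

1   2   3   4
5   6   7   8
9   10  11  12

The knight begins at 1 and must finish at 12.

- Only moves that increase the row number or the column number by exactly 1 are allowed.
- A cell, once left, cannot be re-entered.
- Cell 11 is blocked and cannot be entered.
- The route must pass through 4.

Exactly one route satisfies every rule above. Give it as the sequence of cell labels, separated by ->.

1 -> 2 -> 3 -> 4 -> 8 -> 12

Moves only go right or down, so the column and row indices never decrease.
Route from 1: 3× right (reaching 4), 2× down (reaching 12) — 5 moves in all.
Check: all required cells visited.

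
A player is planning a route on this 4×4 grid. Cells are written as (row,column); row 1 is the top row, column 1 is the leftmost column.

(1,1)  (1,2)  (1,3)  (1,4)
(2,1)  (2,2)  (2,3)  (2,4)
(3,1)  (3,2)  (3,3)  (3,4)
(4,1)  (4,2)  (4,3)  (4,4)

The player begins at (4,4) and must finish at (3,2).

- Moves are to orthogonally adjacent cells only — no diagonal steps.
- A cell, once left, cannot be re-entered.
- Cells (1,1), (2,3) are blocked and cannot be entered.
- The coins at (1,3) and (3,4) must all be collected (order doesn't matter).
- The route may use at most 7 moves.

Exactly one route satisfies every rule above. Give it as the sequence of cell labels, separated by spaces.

The budget equals the shortest possible length, so every move has to be on a shortest route through the required cells.
Route from (4,4): 3× up (reaching (1,4)), 2× left (reaching (1,2)), 2× down (reaching (3,2)) — 7 moves in all.
Check: all required cells visited; 7 ≤ 7 moves.

(4,4) (3,4) (2,4) (1,4) (1,3) (1,2) (2,2) (3,2)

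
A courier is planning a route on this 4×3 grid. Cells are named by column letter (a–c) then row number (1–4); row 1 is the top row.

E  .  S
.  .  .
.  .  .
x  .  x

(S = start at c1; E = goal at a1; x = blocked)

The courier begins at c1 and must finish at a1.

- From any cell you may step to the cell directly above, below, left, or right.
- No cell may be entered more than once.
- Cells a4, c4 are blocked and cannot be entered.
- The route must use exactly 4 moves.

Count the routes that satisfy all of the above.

Need simple routes of exactly 4 moves from c1 to a1 (Manhattan distance 2, so 1 moves are spent on a detour and 1 undoing it).
Enumerating: c1 c2 b2 b1 a1 | c1 c2 b2 a2 a1 | c1 b1 b2 a2 a1.
That gives 3 routes.

3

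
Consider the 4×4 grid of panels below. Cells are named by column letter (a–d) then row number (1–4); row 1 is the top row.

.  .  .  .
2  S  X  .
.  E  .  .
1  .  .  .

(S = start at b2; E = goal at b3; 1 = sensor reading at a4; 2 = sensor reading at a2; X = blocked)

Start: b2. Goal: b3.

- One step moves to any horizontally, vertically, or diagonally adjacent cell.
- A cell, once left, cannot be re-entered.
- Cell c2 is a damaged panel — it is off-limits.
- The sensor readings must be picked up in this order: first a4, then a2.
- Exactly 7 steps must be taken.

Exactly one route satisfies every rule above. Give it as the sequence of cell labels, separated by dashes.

b2 - c3 - c4 - b4 - a4 - a3 - a2 - b3

The waypoints must appear in the order a4, a2, with no cell reused.
Route from b2: down-right to c3, down to c4, 2× left (reaching a4), 2× up (reaching a2), down-right to b3 — 7 moves in all.
Check: order respected (1 at step 4, 2 at step 6); 7 moves as required.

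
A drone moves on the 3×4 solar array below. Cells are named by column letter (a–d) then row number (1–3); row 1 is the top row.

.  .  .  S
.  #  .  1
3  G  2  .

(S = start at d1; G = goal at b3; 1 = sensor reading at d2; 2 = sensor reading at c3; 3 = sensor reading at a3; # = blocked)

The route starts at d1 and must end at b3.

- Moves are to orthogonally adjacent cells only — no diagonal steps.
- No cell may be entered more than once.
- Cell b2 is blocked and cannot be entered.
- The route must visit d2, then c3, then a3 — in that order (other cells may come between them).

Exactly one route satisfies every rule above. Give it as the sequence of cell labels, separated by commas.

The waypoints must appear in the order d2, c3, a3, with no cell reused.
Route from d1: down 2 to d3, left 1 to c3, up 2 to c1, left 2 to a1, down 2 to a3, right 1 to b3 — 10 moves in all.
Check: order respected (1 at step 1, 2 at step 3, 3 at step 9).

d1, d2, d3, c3, c2, c1, b1, a1, a2, a3, b3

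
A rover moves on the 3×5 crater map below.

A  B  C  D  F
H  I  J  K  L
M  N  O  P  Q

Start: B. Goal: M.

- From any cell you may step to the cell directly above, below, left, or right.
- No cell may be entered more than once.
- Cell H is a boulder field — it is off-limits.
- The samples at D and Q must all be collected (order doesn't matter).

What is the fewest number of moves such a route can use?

Any route passes through D and Q in some order between B and M. Summing Manhattan distances along each leg and taking the cheapest ordering (B → D → Q → M) gives a lower bound of 2 + 3 + 4 = 9 moves.
A route of 9 moves achieves this: B → C → D → K → L → Q → P → O → N → M.
Since 9 matches the lower bound, it is optimal.

9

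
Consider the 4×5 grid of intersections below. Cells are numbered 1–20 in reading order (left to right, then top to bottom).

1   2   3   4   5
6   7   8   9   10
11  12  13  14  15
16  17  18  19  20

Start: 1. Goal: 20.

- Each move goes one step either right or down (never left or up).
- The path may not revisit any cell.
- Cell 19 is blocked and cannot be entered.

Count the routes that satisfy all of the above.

15

A right/down-only route from 1 to 20 makes exactly 3 down-moves and 4 right-moves in some order.
With no other constraints that would be C(7,3) = 35 routes.
Subtract routes through each blocked cell (inclusion–exclusion for overlaps): − through 19: 20 → 15.
That gives 15 routes.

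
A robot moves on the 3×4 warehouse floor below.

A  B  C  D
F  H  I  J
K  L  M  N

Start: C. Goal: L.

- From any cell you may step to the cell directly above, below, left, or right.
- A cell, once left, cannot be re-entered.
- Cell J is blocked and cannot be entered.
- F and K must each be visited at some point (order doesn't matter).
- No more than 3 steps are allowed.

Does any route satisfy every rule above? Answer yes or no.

Even ignoring the no-revisit rule, getting from C to L, taking the cheapest ordering C → F → K → L needs at least 3 + 1 + 1 = 5 moves (Manhattan distance per leg), which exceeds the 3-move limit.

no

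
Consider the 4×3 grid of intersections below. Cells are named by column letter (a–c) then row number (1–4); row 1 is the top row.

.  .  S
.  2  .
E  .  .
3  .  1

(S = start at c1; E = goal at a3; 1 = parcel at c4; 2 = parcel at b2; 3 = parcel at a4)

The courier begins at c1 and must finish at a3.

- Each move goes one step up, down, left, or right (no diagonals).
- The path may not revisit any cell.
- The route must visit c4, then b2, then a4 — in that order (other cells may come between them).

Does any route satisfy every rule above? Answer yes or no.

Ignoring the required order, 5 revisit-free routes from c1 to a3 pass through all of c4, b2, and a4; the waypoint orders that occur are b2 → c4 → a4 (5) — never c4 → b2 → a4.

no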